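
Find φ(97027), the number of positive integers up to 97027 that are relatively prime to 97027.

81672

Factor: 97027 = 7 · 83 · 167.
φ(97027) = (7−1) · (83−1) · (167−1) = 6 · 82 · 166 = 81672.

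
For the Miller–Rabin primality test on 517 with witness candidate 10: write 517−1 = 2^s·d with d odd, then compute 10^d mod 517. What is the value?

43

517 − 1 = 516 = 2^2 · 129, so d = 129.
10^1 ≡ 10 (mod 517)
10^2 ≡ 10^2 = 100 ≡ 100 (mod 517)
10^4 ≡ 100^2 = 10000 ≡ 177 (mod 517)
10^8 ≡ 177^2 = 31329 ≡ 309 (mod 517)
10^16 ≡ 309^2 = 95481 ≡ 353 (mod 517)
10^32 ≡ 353^2 = 124609 ≡ 12 (mod 517)
10^64 ≡ 12^2 = 144 ≡ 144 (mod 517)
10^128 ≡ 144^2 = 20736 ≡ 56 (mod 517)
129 = 128 + 1 in binary powers of 2.
So 10^129 ≡ 56 · 10 ≡ 43 (mod 517).
Squaring chain: 43 → 298; never reaches −1, so base 10 is a Miller–Rabin witness that 517 is composite.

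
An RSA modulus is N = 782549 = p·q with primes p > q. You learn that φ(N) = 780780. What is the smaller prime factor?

859

φ(n) = (p−1)(q−1) = n − (p+q) + 1, so p + q = 782549 − 780780 + 1 = 1770.
p and q are the roots of t² − 1770t + 782549 = 0.
Discriminant: 1770² − 4·782549 = 3132900 − 3130196 = 2704; √2704 = 52.
q = (1770 − 52)/2 = 859, p = (1770 + 52)/2 = 911.
Check: 859 · 911 = 782549.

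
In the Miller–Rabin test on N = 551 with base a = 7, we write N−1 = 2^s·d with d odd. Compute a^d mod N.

551 − 1 = 550 = 2^1 · 275, so d = 275.
7^1 ≡ 7 (mod 551)
7^2 ≡ 7^2 = 49 ≡ 49 (mod 551)
7^4 ≡ 49^2 = 2401 ≡ 197 (mod 551)
7^8 ≡ 197^2 = 38809 ≡ 239 (mod 551)
7^16 ≡ 239^2 = 57121 ≡ 368 (mod 551)
7^32 ≡ 368^2 = 135424 ≡ 429 (mod 551)
7^64 ≡ 429^2 = 184041 ≡ 7 (mod 551)
7^128 ≡ 7^2 = 49 ≡ 49 (mod 551)
7^256 ≡ 49^2 = 2401 ≡ 197 (mod 551)
275 = 256 + 16 + 2 + 1 in binary powers of 2.
So 7^275 ≡ 197 · 368 · 49 · 7 ≡ 49 (mod 551).
Squaring chain: 49; never reaches −1, so base 7 is a Miller–Rabin witness that 551 is composite.

49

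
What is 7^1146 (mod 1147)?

7^1 ≡ 7 (mod 1147)
7^2 ≡ 7^2 = 49 ≡ 49 (mod 1147)
7^4 ≡ 49^2 = 2401 ≡ 107 (mod 1147)
7^8 ≡ 107^2 = 11449 ≡ 1126 (mod 1147)
7^16 ≡ 1126^2 = 1267876 ≡ 441 (mod 1147)
7^32 ≡ 441^2 = 194481 ≡ 638 (mod 1147)
7^64 ≡ 638^2 = 407044 ≡ 1006 (mod 1147)
7^128 ≡ 1006^2 = 1012036 ≡ 382 (mod 1147)
7^256 ≡ 382^2 = 145924 ≡ 255 (mod 1147)
7^512 ≡ 255^2 = 65025 ≡ 793 (mod 1147)
7^1024 ≡ 793^2 = 628849 ≡ 293 (mod 1147)
1146 = 1024 + 64 + 32 + 16 + 8 + 2 in binary powers of 2.
So 7^1146 ≡ 293 · 1006 · 638 · 441 · 1126 · 49 ≡ 1120 (mod 1147).
Since 1120 ≠ 1, base 7 is a Fermat witness: 1147 is composite.

1120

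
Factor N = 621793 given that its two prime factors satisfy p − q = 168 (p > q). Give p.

877

Since p = q + 168, we have 621793 = q(q + 168), so q² + 168q − 621793 = 0.
Discriminant: 168² + 4·621793 = 28224 + 2487172 = 2515396; √2515396 = 1586.
q = (−168 + 1586)/2 = 709, and p = q + 168 = 877.
Check: 709 · 877 = 621793.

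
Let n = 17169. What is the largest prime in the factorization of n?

97

17169 = 3 · 5723
5723 = 59 · 97
97 is prime.
So 17169 = 3 · 59 · 97; the largest prime factor is 97.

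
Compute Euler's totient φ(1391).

Factor: 1391 = 13 · 107.
φ(1391) = (13−1) · (107−1) = 12 · 106 = 1272.

1272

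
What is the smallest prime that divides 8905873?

8905873 is odd.
Digit sum 40, not divisible by 3.
Ends in 3: not divisible by 5.
7: 8905873 = 7·1272267 + 4
11: 8905873 = 11·809624 + 9
13: 8905873 = 13·685067 + 2
17: 8905873 = 17·523874 + 15
19: 8905873 = 19·468730 + 3
23: 8905873 = 23·387211 + 20
29: 8905873 = 29·307099 + 2
31: 8905873 = 31·287286 + 7
37: 8905873 = 37·240699 + 10
41: 8905873 = 41·217216 + 17
43: 8905873 = 43·207113 + 14
47: 8905873 = 47·189486 + 31
53: 8905873 = 53·168035 + 18
59: 8905873 = 59·150947

59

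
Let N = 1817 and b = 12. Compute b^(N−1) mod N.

1553

12^1 ≡ 12 (mod 1817)
12^2 ≡ 12^2 = 144 ≡ 144 (mod 1817)
12^4 ≡ 144^2 = 20736 ≡ 749 (mod 1817)
12^8 ≡ 749^2 = 561001 ≡ 1365 (mod 1817)
12^16 ≡ 1365^2 = 1863225 ≡ 800 (mod 1817)
12^32 ≡ 800^2 = 640000 ≡ 416 (mod 1817)
12^64 ≡ 416^2 = 173056 ≡ 441 (mod 1817)
12^128 ≡ 441^2 = 194481 ≡ 62 (mod 1817)
12^256 ≡ 62^2 = 3844 ≡ 210 (mod 1817)
12^512 ≡ 210^2 = 44100 ≡ 492 (mod 1817)
12^1024 ≡ 492^2 = 242064 ≡ 403 (mod 1817)
1816 = 1024 + 512 + 256 + 16 + 8 in binary powers of 2.
So 12^1816 ≡ 403 · 492 · 210 · 800 · 1365 ≡ 1553 (mod 1817).
Since 1553 ≠ 1, base 12 is a Fermat witness: 1817 is composite.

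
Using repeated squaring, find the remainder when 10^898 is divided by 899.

71

10^1 ≡ 10 (mod 899)
10^2 ≡ 10^2 = 100 ≡ 100 (mod 899)
10^4 ≡ 100^2 = 10000 ≡ 111 (mod 899)
10^8 ≡ 111^2 = 12321 ≡ 634 (mod 899)
10^16 ≡ 634^2 = 401956 ≡ 103 (mod 899)
10^32 ≡ 103^2 = 10609 ≡ 720 (mod 899)
10^64 ≡ 720^2 = 518400 ≡ 576 (mod 899)
10^128 ≡ 576^2 = 331776 ≡ 45 (mod 899)
10^256 ≡ 45^2 = 2025 ≡ 227 (mod 899)
10^512 ≡ 227^2 = 51529 ≡ 286 (mod 899)
898 = 512 + 256 + 128 + 2 in binary powers of 2.
So 10^898 ≡ 286 · 227 · 45 · 100 ≡ 71 (mod 899).
Since 71 ≠ 1, base 10 is a Fermat witness: 899 is composite.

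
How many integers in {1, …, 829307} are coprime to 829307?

Factor: 829307 = 41 · 113 · 179.
φ(829307) = (41−1) · (113−1) · (179−1) = 40 · 112 · 178 = 797440.

797440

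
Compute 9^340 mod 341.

67

9^1 ≡ 9 (mod 341)
9^2 ≡ 9^2 = 81 ≡ 81 (mod 341)
9^4 ≡ 81^2 = 6561 ≡ 82 (mod 341)
9^8 ≡ 82^2 = 6724 ≡ 245 (mod 341)
9^16 ≡ 245^2 = 60025 ≡ 9 (mod 341)
9^32 ≡ 9^2 = 81 ≡ 81 (mod 341)
9^64 ≡ 81^2 = 6561 ≡ 82 (mod 341)
9^128 ≡ 82^2 = 6724 ≡ 245 (mod 341)
9^256 ≡ 245^2 = 60025 ≡ 9 (mod 341)
340 = 256 + 64 + 16 + 4 in binary powers of 2.
So 9^340 ≡ 9 · 82 · 9 · 82 ≡ 67 (mod 341).
Since 67 ≠ 1, base 9 is a Fermat witness: 341 is composite.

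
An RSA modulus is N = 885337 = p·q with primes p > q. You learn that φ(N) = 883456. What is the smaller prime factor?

929

φ(n) = (p−1)(q−1) = n − (p+q) + 1, so p + q = 885337 − 883456 + 1 = 1882.
p and q are the roots of t² − 1882t + 885337 = 0.
Discriminant: 1882² − 4·885337 = 3541924 − 3541348 = 576; √576 = 24.
q = (1882 − 24)/2 = 929, p = (1882 + 24)/2 = 953.
Check: 929 · 953 = 885337.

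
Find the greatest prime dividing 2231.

2231 = 23 · 97
97 is prime.
So 2231 = 23 · 97; the largest prime factor is 97.

97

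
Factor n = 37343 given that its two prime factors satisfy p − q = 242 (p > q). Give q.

107

Since p = q + 242, we have 37343 = q(q + 242), so q² + 242q − 37343 = 0.
Discriminant: 242² + 4·37343 = 58564 + 149372 = 207936; √207936 = 456.
q = (−242 + 456)/2 = 107, and p = q + 242 = 349.
Check: 107 · 349 = 37343.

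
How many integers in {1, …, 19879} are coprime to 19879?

19584

Factor: 19879 = 103 · 193.
φ(19879) = (103−1) · (193−1) = 102 · 192 = 19584.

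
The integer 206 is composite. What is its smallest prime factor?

206 is even: 2 divides it.

2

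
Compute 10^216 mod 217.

10^1 ≡ 10 (mod 217)
10^2 ≡ 10^2 = 100 ≡ 100 (mod 217)
10^4 ≡ 100^2 = 10000 ≡ 18 (mod 217)
10^8 ≡ 18^2 = 324 ≡ 107 (mod 217)
10^16 ≡ 107^2 = 11449 ≡ 165 (mod 217)
10^32 ≡ 165^2 = 27225 ≡ 100 (mod 217)
10^64 ≡ 100^2 = 10000 ≡ 18 (mod 217)
10^128 ≡ 18^2 = 324 ≡ 107 (mod 217)
216 = 128 + 64 + 16 + 8 in binary powers of 2.
So 10^216 ≡ 107 · 18 · 165 · 107 ≡ 64 (mod 217).
Since 64 ≠ 1, base 10 is a Fermat witness: 217 is composite.

64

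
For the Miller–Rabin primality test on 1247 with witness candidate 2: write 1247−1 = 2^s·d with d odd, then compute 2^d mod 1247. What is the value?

1247 − 1 = 1246 = 2^1 · 623, so d = 623.
2^1 ≡ 2 (mod 1247)
2^2 ≡ 2^2 = 4 ≡ 4 (mod 1247)
2^4 ≡ 4^2 = 16 ≡ 16 (mod 1247)
2^8 ≡ 16^2 = 256 ≡ 256 (mod 1247)
2^16 ≡ 256^2 = 65536 ≡ 692 (mod 1247)
2^32 ≡ 692^2 = 478864 ≡ 16 (mod 1247)
2^64 ≡ 16^2 = 256 ≡ 256 (mod 1247)
2^128 ≡ 256^2 = 65536 ≡ 692 (mod 1247)
2^256 ≡ 692^2 = 478864 ≡ 16 (mod 1247)
2^512 ≡ 16^2 = 256 ≡ 256 (mod 1247)
623 = 512 + 64 + 32 + 8 + 4 + 2 + 1 in binary powers of 2.
So 2^623 ≡ 256 · 256 · 16 · 256 · 16 · 4 · 2 ≡ 128 (mod 1247).
Squaring chain: 128; never reaches −1, so base 2 is a Miller–Rabin witness that 1247 is composite.

128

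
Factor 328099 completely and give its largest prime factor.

83

328099 = 59 · 5561
5561 = 67 · 83
83 is prime.
So 328099 = 59 · 67 · 83; the largest prime factor is 83.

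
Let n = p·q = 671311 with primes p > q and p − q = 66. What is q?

787

Since p = q + 66, we have 671311 = q(q + 66), so q² + 66q − 671311 = 0.
Discriminant: 66² + 4·671311 = 4356 + 2685244 = 2689600; √2689600 = 1640.
q = (−66 + 1640)/2 = 787, and p = q + 66 = 853.
Check: 787 · 853 = 671311.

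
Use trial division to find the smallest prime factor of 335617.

29

335617 is odd.
Digit sum 25, not divisible by 3.
Ends in 7: not divisible by 5.
7: 335617 = 7·47945 + 2
11: 335617 = 11·30510 + 7
13: 335617 = 13·25816 + 9
17: 335617 = 17·19742 + 3
19: 335617 = 19·17664 + 1
23: 335617 = 23·14592 + 1
29: 335617 = 29·11573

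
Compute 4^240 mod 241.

4^1 ≡ 4 (mod 241)
4^2 ≡ 4^2 = 16 ≡ 16 (mod 241)
4^4 ≡ 16^2 = 256 ≡ 15 (mod 241)
4^8 ≡ 15^2 = 225 ≡ 225 (mod 241)
4^16 ≡ 225^2 = 50625 ≡ 15 (mod 241)
4^32 ≡ 15^2 = 225 ≡ 225 (mod 241)
4^64 ≡ 225^2 = 50625 ≡ 15 (mod 241)
4^128 ≡ 15^2 = 225 ≡ 225 (mod 241)
240 = 128 + 64 + 32 + 16 in binary powers of 2.
So 4^240 ≡ 225 · 15 · 225 · 15 ≡ 1 (mod 241).
Since the result is 1, base 4 gives no evidence that 241 is composite.

1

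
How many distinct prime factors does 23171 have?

3

23171 = 17 · 1363
1363 = 29 · 47
23171 = 17 · 29 · 47, which has 3 distinct prime factors.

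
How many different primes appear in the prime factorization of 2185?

3

2185 = 5 · 437
437 = 19 · 23
2185 = 5 · 19 · 23, which has 3 distinct prime factors.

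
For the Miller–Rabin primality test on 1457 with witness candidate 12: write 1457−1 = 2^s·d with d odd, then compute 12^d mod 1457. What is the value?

1457 − 1 = 1456 = 2^4 · 91, so d = 91.
12^1 ≡ 12 (mod 1457)
12^2 ≡ 12^2 = 144 ≡ 144 (mod 1457)
12^4 ≡ 144^2 = 20736 ≡ 338 (mod 1457)
12^8 ≡ 338^2 = 114244 ≡ 598 (mod 1457)
12^16 ≡ 598^2 = 357604 ≡ 639 (mod 1457)
12^32 ≡ 639^2 = 408321 ≡ 361 (mod 1457)
12^64 ≡ 361^2 = 130321 ≡ 648 (mod 1457)
91 = 64 + 16 + 8 + 2 + 1 in binary powers of 2.
So 12^91 ≡ 648 · 639 · 598 · 144 · 12 ≡ 756 (mod 1457).
Squaring chain: 756 → 392 → 679 → 629; never reaches −1, so base 12 is a Miller–Rabin witness that 1457 is composite.

756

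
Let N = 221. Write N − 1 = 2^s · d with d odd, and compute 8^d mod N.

83

221 − 1 = 220 = 2^2 · 55, so d = 55.
8^1 ≡ 8 (mod 221)
8^2 ≡ 8^2 = 64 ≡ 64 (mod 221)
8^4 ≡ 64^2 = 4096 ≡ 118 (mod 221)
8^8 ≡ 118^2 = 13924 ≡ 1 (mod 221)
8^16 ≡ 1^2 = 1 ≡ 1 (mod 221)
8^32 ≡ 1^2 = 1 ≡ 1 (mod 221)
55 = 32 + 16 + 4 + 2 + 1 in binary powers of 2.
So 8^55 ≡ 1 · 1 · 118 · 64 · 8 ≡ 83 (mod 221).
Squaring chain: 83 → 38; never reaches −1, so base 8 is a Miller–Rabin witness that 221 is composite.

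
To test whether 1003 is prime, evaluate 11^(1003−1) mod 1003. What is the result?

11^1 ≡ 11 (mod 1003)
11^2 ≡ 11^2 = 121 ≡ 121 (mod 1003)
11^4 ≡ 121^2 = 14641 ≡ 599 (mod 1003)
11^8 ≡ 599^2 = 358801 ≡ 730 (mod 1003)
11^16 ≡ 730^2 = 532900 ≡ 307 (mod 1003)
11^32 ≡ 307^2 = 94249 ≡ 970 (mod 1003)
11^64 ≡ 970^2 = 940900 ≡ 86 (mod 1003)
11^128 ≡ 86^2 = 7396 ≡ 375 (mod 1003)
11^256 ≡ 375^2 = 140625 ≡ 205 (mod 1003)
11^512 ≡ 205^2 = 42025 ≡ 902 (mod 1003)
1002 = 512 + 256 + 128 + 64 + 32 + 8 + 2 in binary powers of 2.
So 11^1002 ≡ 902 · 205 · 375 · 86 · 970 · 730 · 121 ≡ 661 (mod 1003).
Since 661 ≠ 1, base 11 is a Fermat witness: 1003 is composite.

661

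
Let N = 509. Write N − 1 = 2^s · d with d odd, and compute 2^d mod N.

509 − 1 = 508 = 2^2 · 127, so d = 127.
2^1 ≡ 2 (mod 509)
2^2 ≡ 2^2 = 4 ≡ 4 (mod 509)
2^4 ≡ 4^2 = 16 ≡ 16 (mod 509)
2^8 ≡ 16^2 = 256 ≡ 256 (mod 509)
2^16 ≡ 256^2 = 65536 ≡ 384 (mod 509)
2^32 ≡ 384^2 = 147456 ≡ 355 (mod 509)
2^64 ≡ 355^2 = 126025 ≡ 302 (mod 509)
127 = 64 + 32 + 16 + 8 + 4 + 2 + 1 in binary powers of 2.
So 2^127 ≡ 302 · 355 · 384 · 256 · 16 · 4 · 2 ≡ 301 (mod 509).
Squaring chain: 301 → 508; reaches −1, so base 2 does not prove 509 composite.

301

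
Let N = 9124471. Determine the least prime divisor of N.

43

9124471 is odd.
Digit sum 28, not divisible by 3.
Ends in 1: not divisible by 5.
7: 9124471 = 7·1303495 + 6
11: 9124471 = 11·829497 + 4
13: 9124471 = 13·701882 + 5
17: 9124471 = 17·536733 + 10
19: 9124471 = 19·480235 + 6
23: 9124471 = 23·396716 + 3
29: 9124471 = 29·314636 + 27
31: 9124471 = 31·294337 + 24
37: 9124471 = 37·246607 + 12
41: 9124471 = 41·222548 + 3
43: 9124471 = 43·212197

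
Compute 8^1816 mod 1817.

836

8^1 ≡ 8 (mod 1817)
8^2 ≡ 8^2 = 64 ≡ 64 (mod 1817)
8^4 ≡ 64^2 = 4096 ≡ 462 (mod 1817)
8^8 ≡ 462^2 = 213444 ≡ 855 (mod 1817)
8^16 ≡ 855^2 = 731025 ≡ 591 (mod 1817)
8^32 ≡ 591^2 = 349281 ≡ 417 (mod 1817)
8^64 ≡ 417^2 = 173889 ≡ 1274 (mod 1817)
8^128 ≡ 1274^2 = 1623076 ≡ 495 (mod 1817)
8^256 ≡ 495^2 = 245025 ≡ 1547 (mod 1817)
8^512 ≡ 1547^2 = 2393209 ≡ 220 (mod 1817)
8^1024 ≡ 220^2 = 48400 ≡ 1158 (mod 1817)
1816 = 1024 + 512 + 256 + 16 + 8 in binary powers of 2.
So 8^1816 ≡ 1158 · 220 · 1547 · 591 · 855 ≡ 836 (mod 1817).
Since 836 ≠ 1, base 8 is a Fermat witness: 1817 is composite.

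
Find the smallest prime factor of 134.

2

134 is even: 2 divides it.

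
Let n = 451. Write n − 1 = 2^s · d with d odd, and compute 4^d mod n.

122

451 − 1 = 450 = 2^1 · 225, so d = 225.
4^1 ≡ 4 (mod 451)
4^2 ≡ 4^2 = 16 ≡ 16 (mod 451)
4^4 ≡ 16^2 = 256 ≡ 256 (mod 451)
4^8 ≡ 256^2 = 65536 ≡ 141 (mod 451)
4^16 ≡ 141^2 = 19881 ≡ 37 (mod 451)
4^32 ≡ 37^2 = 1369 ≡ 16 (mod 451)
4^64 ≡ 16^2 = 256 ≡ 256 (mod 451)
4^128 ≡ 256^2 = 65536 ≡ 141 (mod 451)
225 = 128 + 64 + 32 + 1 in binary powers of 2.
So 4^225 ≡ 141 · 256 · 16 · 4 ≡ 122 (mod 451).
Squaring chain: 122; never reaches −1, so base 4 is a Miller–Rabin witness that 451 is composite.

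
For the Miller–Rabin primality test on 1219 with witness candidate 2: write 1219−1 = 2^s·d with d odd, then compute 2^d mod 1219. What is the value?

1219 − 1 = 1218 = 2^1 · 609, so d = 609.
2^1 ≡ 2 (mod 1219)
2^2 ≡ 2^2 = 4 ≡ 4 (mod 1219)
2^4 ≡ 4^2 = 16 ≡ 16 (mod 1219)
2^8 ≡ 16^2 = 256 ≡ 256 (mod 1219)
2^16 ≡ 256^2 = 65536 ≡ 929 (mod 1219)
2^32 ≡ 929^2 = 863041 ≡ 1208 (mod 1219)
2^64 ≡ 1208^2 = 1459264 ≡ 121 (mod 1219)
2^128 ≡ 121^2 = 14641 ≡ 13 (mod 1219)
2^256 ≡ 13^2 = 169 ≡ 169 (mod 1219)
2^512 ≡ 169^2 = 28561 ≡ 524 (mod 1219)
609 = 512 + 64 + 32 + 1 in binary powers of 2.
So 2^609 ≡ 524 · 121 · 1208 · 2 ≡ 867 (mod 1219).
Squaring chain: 867; never reaches −1, so base 2 is a Miller–Rabin witness that 1219 is composite.

867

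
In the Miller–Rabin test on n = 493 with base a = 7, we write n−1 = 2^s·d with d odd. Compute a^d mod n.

371

493 − 1 = 492 = 2^2 · 123, so d = 123.
7^1 ≡ 7 (mod 493)
7^2 ≡ 7^2 = 49 ≡ 49 (mod 493)
7^4 ≡ 49^2 = 2401 ≡ 429 (mod 493)
7^8 ≡ 429^2 = 184041 ≡ 152 (mod 493)
7^16 ≡ 152^2 = 23104 ≡ 426 (mod 493)
7^32 ≡ 426^2 = 181476 ≡ 52 (mod 493)
7^64 ≡ 52^2 = 2704 ≡ 239 (mod 493)
123 = 64 + 32 + 16 + 8 + 2 + 1 in binary powers of 2.
So 7^123 ≡ 239 · 52 · 426 · 152 · 49 · 7 ≡ 371 (mod 493).
Squaring chain: 371 → 94; never reaches −1, so base 7 is a Miller–Rabin witness that 493 is composite.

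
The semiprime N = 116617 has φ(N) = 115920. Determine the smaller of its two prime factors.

277

φ(n) = (p−1)(q−1) = n − (p+q) + 1, so p + q = 116617 − 115920 + 1 = 698.
p and q are the roots of t² − 698t + 116617 = 0.
Discriminant: 698² − 4·116617 = 487204 − 466468 = 20736; √20736 = 144.
q = (698 − 144)/2 = 277, p = (698 + 144)/2 = 421.
Check: 277 · 421 = 116617.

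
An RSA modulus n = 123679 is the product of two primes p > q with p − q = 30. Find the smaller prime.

Since p = q + 30, we have 123679 = q(q + 30), so q² + 30q − 123679 = 0.
Discriminant: 30² + 4·123679 = 900 + 494716 = 495616; √495616 = 704.
q = (−30 + 704)/2 = 337, and p = q + 30 = 367.
Check: 337 · 367 = 123679.

337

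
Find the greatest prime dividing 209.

19

209 = 11 · 19
19 is prime.
So 209 = 11 · 19; the largest prime factor is 19.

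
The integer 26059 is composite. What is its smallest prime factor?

26059 is odd.
Digit sum 22, not divisible by 3.
Ends in 9: not divisible by 5.
7: 26059 = 7·3722 + 5
11: 26059 = 11·2369

11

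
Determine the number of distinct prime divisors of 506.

3

506 = 2 · 253
253 = 11 · 23
506 = 2 · 11 · 23, which has 3 distinct prime factors.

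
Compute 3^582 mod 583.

3^1 ≡ 3 (mod 583)
3^2 ≡ 3^2 = 9 ≡ 9 (mod 583)
3^4 ≡ 9^2 = 81 ≡ 81 (mod 583)
3^8 ≡ 81^2 = 6561 ≡ 148 (mod 583)
3^16 ≡ 148^2 = 21904 ≡ 333 (mod 583)
3^32 ≡ 333^2 = 110889 ≡ 119 (mod 583)
3^64 ≡ 119^2 = 14161 ≡ 169 (mod 583)
3^128 ≡ 169^2 = 28561 ≡ 577 (mod 583)
3^256 ≡ 577^2 = 332929 ≡ 36 (mod 583)
3^512 ≡ 36^2 = 1296 ≡ 130 (mod 583)
582 = 512 + 64 + 4 + 2 in binary powers of 2.
So 3^582 ≡ 130 · 169 · 81 · 9 ≡ 537 (mod 583).
Since 537 ≠ 1, base 3 is a Fermat witness: 583 is composite.

537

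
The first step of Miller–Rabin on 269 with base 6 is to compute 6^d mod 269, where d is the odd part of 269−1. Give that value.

269 − 1 = 268 = 2^2 · 67, so d = 67.
6^1 ≡ 6 (mod 269)
6^2 ≡ 6^2 = 36 ≡ 36 (mod 269)
6^4 ≡ 36^2 = 1296 ≡ 220 (mod 269)
6^8 ≡ 220^2 = 48400 ≡ 249 (mod 269)
6^16 ≡ 249^2 = 62001 ≡ 131 (mod 269)
6^32 ≡ 131^2 = 17161 ≡ 214 (mod 269)
6^64 ≡ 214^2 = 45796 ≡ 66 (mod 269)
67 = 64 + 2 + 1 in binary powers of 2.
So 6^67 ≡ 66 · 36 · 6 ≡ 268 (mod 269).
Since 6^d ≡ 268 (mod 269), base 6 does not prove 269 composite.

268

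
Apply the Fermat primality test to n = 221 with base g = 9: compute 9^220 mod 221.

152

9^1 ≡ 9 (mod 221)
9^2 ≡ 9^2 = 81 ≡ 81 (mod 221)
9^4 ≡ 81^2 = 6561 ≡ 152 (mod 221)
9^8 ≡ 152^2 = 23104 ≡ 120 (mod 221)
9^16 ≡ 120^2 = 14400 ≡ 35 (mod 221)
9^32 ≡ 35^2 = 1225 ≡ 120 (mod 221)
9^64 ≡ 120^2 = 14400 ≡ 35 (mod 221)
9^128 ≡ 35^2 = 1225 ≡ 120 (mod 221)
220 = 128 + 64 + 16 + 8 + 4 in binary powers of 2.
So 9^220 ≡ 120 · 35 · 35 · 120 · 152 ≡ 152 (mod 221).
Since 152 ≠ 1, base 9 is a Fermat witness: 221 is composite.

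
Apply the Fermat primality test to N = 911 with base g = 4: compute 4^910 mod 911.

1

4^1 ≡ 4 (mod 911)
4^2 ≡ 4^2 = 16 ≡ 16 (mod 911)
4^4 ≡ 16^2 = 256 ≡ 256 (mod 911)
4^8 ≡ 256^2 = 65536 ≡ 855 (mod 911)
4^16 ≡ 855^2 = 731025 ≡ 403 (mod 911)
4^32 ≡ 403^2 = 162409 ≡ 251 (mod 911)
4^64 ≡ 251^2 = 63001 ≡ 142 (mod 911)
4^128 ≡ 142^2 = 20164 ≡ 122 (mod 911)
4^256 ≡ 122^2 = 14884 ≡ 308 (mod 911)
4^512 ≡ 308^2 = 94864 ≡ 120 (mod 911)
910 = 512 + 256 + 128 + 8 + 4 + 2 in binary powers of 2.
So 4^910 ≡ 120 · 308 · 122 · 855 · 256 · 16 ≡ 1 (mod 911).
Since the result is 1, base 4 gives no evidence that 911 is composite.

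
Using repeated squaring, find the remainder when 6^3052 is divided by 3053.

6^1 ≡ 6 (mod 3053)
6^2 ≡ 6^2 = 36 ≡ 36 (mod 3053)
6^4 ≡ 36^2 = 1296 ≡ 1296 (mod 3053)
6^8 ≡ 1296^2 = 1679616 ≡ 466 (mod 3053)
6^16 ≡ 466^2 = 217156 ≡ 393 (mod 3053)
6^32 ≡ 393^2 = 154449 ≡ 1799 (mod 3053)
6^64 ≡ 1799^2 = 3236401 ≡ 221 (mod 3053)
6^128 ≡ 221^2 = 48841 ≡ 3046 (mod 3053)
6^256 ≡ 3046^2 = 9278116 ≡ 49 (mod 3053)
6^512 ≡ 49^2 = 2401 ≡ 2401 (mod 3053)
6^1024 ≡ 2401^2 = 5764801 ≡ 737 (mod 3053)
6^2048 ≡ 737^2 = 543169 ≡ 2788 (mod 3053)
3052 = 2048 + 512 + 256 + 128 + 64 + 32 + 8 + 4 in binary powers of 2.
So 6^3052 ≡ 2788 · 2401 · 49 · 3046 · 221 · 1799 · 466 · 1296 ≡ 2113 (mod 3053).
Since 2113 ≠ 1, base 6 is a Fermat witness: 3053 is composite.

2113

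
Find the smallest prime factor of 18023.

18023 is odd.
Digit sum 14, not divisible by 3.
Ends in 3: not divisible by 5.
7: 18023 = 7·2574 + 5
11: 18023 = 11·1638 + 5
13: 18023 = 13·1386 + 5
17: 18023 = 17·1060 + 3
19: 18023 = 19·948 + 11
23: 18023 = 23·783 + 14
29: 18023 = 29·621 + 14
31: 18023 = 31·581 + 12
37: 18023 = 37·487 + 4
41: 18023 = 41·439 + 24
43: 18023 = 43·419 + 6
47: 18023 = 47·383 + 22
53: 18023 = 53·340 + 3
59: 18023 = 59·305 + 28
61: 18023 = 61·295 + 28
67: 18023 = 67·269

67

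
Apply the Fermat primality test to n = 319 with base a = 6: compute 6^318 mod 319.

103

6^1 ≡ 6 (mod 319)
6^2 ≡ 6^2 = 36 ≡ 36 (mod 319)
6^4 ≡ 36^2 = 1296 ≡ 20 (mod 319)
6^8 ≡ 20^2 = 400 ≡ 81 (mod 319)
6^16 ≡ 81^2 = 6561 ≡ 181 (mod 319)
6^32 ≡ 181^2 = 32761 ≡ 223 (mod 319)
6^64 ≡ 223^2 = 49729 ≡ 284 (mod 319)
6^128 ≡ 284^2 = 80656 ≡ 268 (mod 319)
6^256 ≡ 268^2 = 71824 ≡ 49 (mod 319)
318 = 256 + 32 + 16 + 8 + 4 + 2 in binary powers of 2.
So 6^318 ≡ 49 · 223 · 181 · 81 · 20 · 36 ≡ 103 (mod 319).
Since 103 ≠ 1, base 6 is a Fermat witness: 319 is composite.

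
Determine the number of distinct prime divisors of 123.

123 = 3 · 41
123 = 3 · 41, which has 2 distinct prime factors.

2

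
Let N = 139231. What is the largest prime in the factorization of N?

139231 = 37 · 3763
3763 = 53 · 71
71 is prime.
So 139231 = 37 · 53 · 71; the largest prime factor is 71.

71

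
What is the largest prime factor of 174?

29

174 = 2 · 87
87 = 3 · 29
29 is prime.
So 174 = 2 · 3 · 29; the largest prime factor is 29.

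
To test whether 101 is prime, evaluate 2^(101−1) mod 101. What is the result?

1

2^1 ≡ 2 (mod 101)
2^2 ≡ 2^2 = 4 ≡ 4 (mod 101)
2^4 ≡ 4^2 = 16 ≡ 16 (mod 101)
2^8 ≡ 16^2 = 256 ≡ 54 (mod 101)
2^16 ≡ 54^2 = 2916 ≡ 88 (mod 101)
2^32 ≡ 88^2 = 7744 ≡ 68 (mod 101)
2^64 ≡ 68^2 = 4624 ≡ 79 (mod 101)
100 = 64 + 32 + 4 in binary powers of 2.
So 2^100 ≡ 79 · 68 · 16 ≡ 1 (mod 101).
Since the result is 1, base 2 gives no evidence that 101 is composite.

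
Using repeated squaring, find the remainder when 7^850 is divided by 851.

255

7^1 ≡ 7 (mod 851)
7^2 ≡ 7^2 = 49 ≡ 49 (mod 851)
7^4 ≡ 49^2 = 2401 ≡ 699 (mod 851)
7^8 ≡ 699^2 = 488601 ≡ 127 (mod 851)
7^16 ≡ 127^2 = 16129 ≡ 811 (mod 851)
7^32 ≡ 811^2 = 657721 ≡ 749 (mod 851)
7^64 ≡ 749^2 = 561001 ≡ 192 (mod 851)
7^128 ≡ 192^2 = 36864 ≡ 271 (mod 851)
7^256 ≡ 271^2 = 73441 ≡ 255 (mod 851)
7^512 ≡ 255^2 = 65025 ≡ 349 (mod 851)
850 = 512 + 256 + 64 + 16 + 2 in binary powers of 2.
So 7^850 ≡ 349 · 255 · 192 · 811 · 49 ≡ 255 (mod 851).
Since 255 ≠ 1, base 7 is a Fermat witness: 851 is composite.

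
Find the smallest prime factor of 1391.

13

1391 is odd.
Digit sum 14, not divisible by 3.
Ends in 1: not divisible by 5.
7: 1391 = 7·198 + 5
11: 1391 = 11·126 + 5
13: 1391 = 13·107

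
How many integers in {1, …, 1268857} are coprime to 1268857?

1233792

Factor: 1268857 = 97 · 103 · 127.
φ(1268857) = (97−1) · (103−1) · (127−1) = 96 · 102 · 126 = 1233792.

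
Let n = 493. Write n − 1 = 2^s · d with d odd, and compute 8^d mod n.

206

493 − 1 = 492 = 2^2 · 123, so d = 123.
8^1 ≡ 8 (mod 493)
8^2 ≡ 8^2 = 64 ≡ 64 (mod 493)
8^4 ≡ 64^2 = 4096 ≡ 152 (mod 493)
8^8 ≡ 152^2 = 23104 ≡ 426 (mod 493)
8^16 ≡ 426^2 = 181476 ≡ 52 (mod 493)
8^32 ≡ 52^2 = 2704 ≡ 239 (mod 493)
8^64 ≡ 239^2 = 57121 ≡ 426 (mod 493)
123 = 64 + 32 + 16 + 8 + 2 + 1 in binary powers of 2.
So 8^123 ≡ 426 · 239 · 52 · 426 · 64 · 8 ≡ 206 (mod 493).
Squaring chain: 206 → 38; never reaches −1, so base 8 is a Miller–Rabin witness that 493 is composite.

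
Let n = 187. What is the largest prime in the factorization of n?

17

187 = 11 · 17
17 is prime.
So 187 = 11 · 17; the largest prime factor is 17.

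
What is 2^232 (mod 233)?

2^1 ≡ 2 (mod 233)
2^2 ≡ 2^2 = 4 ≡ 4 (mod 233)
2^4 ≡ 4^2 = 16 ≡ 16 (mod 233)
2^8 ≡ 16^2 = 256 ≡ 23 (mod 233)
2^16 ≡ 23^2 = 529 ≡ 63 (mod 233)
2^32 ≡ 63^2 = 3969 ≡ 8 (mod 233)
2^64 ≡ 8^2 = 64 ≡ 64 (mod 233)
2^128 ≡ 64^2 = 4096 ≡ 135 (mod 233)
232 = 128 + 64 + 32 + 8 in binary powers of 2.
So 2^232 ≡ 135 · 64 · 8 · 23 ≡ 1 (mod 233).
Since the result is 1, base 2 gives no evidence that 233 is composite.

1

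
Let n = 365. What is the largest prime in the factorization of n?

365 = 5 · 73
73 is prime.
So 365 = 5 · 73; the largest prime factor is 73.

73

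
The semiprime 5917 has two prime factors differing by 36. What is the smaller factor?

61

Since p = q + 36, we have 5917 = q(q + 36), so q² + 36q − 5917 = 0.
Discriminant: 36² + 4·5917 = 1296 + 23668 = 24964; √24964 = 158.
q = (−36 + 158)/2 = 61, and p = q + 36 = 97.
Check: 61 · 97 = 5917.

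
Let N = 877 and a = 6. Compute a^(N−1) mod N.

6^1 ≡ 6 (mod 877)
6^2 ≡ 6^2 = 36 ≡ 36 (mod 877)
6^4 ≡ 36^2 = 1296 ≡ 419 (mod 877)
6^8 ≡ 419^2 = 175561 ≡ 161 (mod 877)
6^16 ≡ 161^2 = 25921 ≡ 488 (mod 877)
6^32 ≡ 488^2 = 238144 ≡ 477 (mod 877)
6^64 ≡ 477^2 = 227529 ≡ 386 (mod 877)
6^128 ≡ 386^2 = 148996 ≡ 783 (mod 877)
6^256 ≡ 783^2 = 613089 ≡ 66 (mod 877)
6^512 ≡ 66^2 = 4356 ≡ 848 (mod 877)
876 = 512 + 256 + 64 + 32 + 8 + 4 in binary powers of 2.
So 6^876 ≡ 848 · 66 · 386 · 477 · 161 · 419 ≡ 1 (mod 877).
Since the result is 1, base 6 gives no evidence that 877 is composite.

1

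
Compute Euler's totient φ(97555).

Factor: 97555 = 5 · 109 · 179.
φ(97555) = (5−1) · (109−1) · (179−1) = 4 · 108 · 178 = 76896.

76896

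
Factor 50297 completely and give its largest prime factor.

50297 = 13 · 3869
3869 = 53 · 73
73 is prime.
So 50297 = 13 · 53 · 73; the largest prime factor is 73.

73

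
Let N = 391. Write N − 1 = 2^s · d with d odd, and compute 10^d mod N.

391 − 1 = 390 = 2^1 · 195, so d = 195.
10^1 ≡ 10 (mod 391)
10^2 ≡ 10^2 = 100 ≡ 100 (mod 391)
10^4 ≡ 100^2 = 10000 ≡ 225 (mod 391)
10^8 ≡ 225^2 = 50625 ≡ 186 (mod 391)
10^16 ≡ 186^2 = 34596 ≡ 188 (mod 391)
10^32 ≡ 188^2 = 35344 ≡ 154 (mod 391)
10^64 ≡ 154^2 = 23716 ≡ 256 (mod 391)
10^128 ≡ 256^2 = 65536 ≡ 239 (mod 391)
195 = 128 + 64 + 2 + 1 in binary powers of 2.
So 10^195 ≡ 239 · 256 · 100 · 10 ≡ 320 (mod 391).
Squaring chain: 320; never reaches −1, so base 10 is a Miller–Rabin witness that 391 is composite.

320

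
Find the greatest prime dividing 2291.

2291 = 29 · 79
79 is prime.
So 2291 = 29 · 79; the largest prime factor is 79.

79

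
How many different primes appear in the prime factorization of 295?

2

295 = 5 · 59
295 = 5 · 59, which has 2 distinct prime factors.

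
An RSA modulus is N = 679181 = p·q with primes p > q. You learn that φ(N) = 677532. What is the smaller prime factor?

φ(n) = (p−1)(q−1) = n − (p+q) + 1, so p + q = 679181 − 677532 + 1 = 1650.
p and q are the roots of t² − 1650t + 679181 = 0.
Discriminant: 1650² − 4·679181 = 2722500 − 2716724 = 5776; √5776 = 76.
q = (1650 − 76)/2 = 787, p = (1650 + 76)/2 = 863.
Check: 787 · 863 = 679181.

787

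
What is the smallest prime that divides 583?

583 is odd.
Digit sum 16, not divisible by 3.
Ends in 3: not divisible by 5.
7: 583 = 7·83 + 2
11: 583 = 11·53

11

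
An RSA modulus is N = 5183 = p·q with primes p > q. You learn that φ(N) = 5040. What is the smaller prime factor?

71

φ(n) = (p−1)(q−1) = n − (p+q) + 1, so p + q = 5183 − 5040 + 1 = 144.
p and q are the roots of t² − 144t + 5183 = 0.
Discriminant: 144² − 4·5183 = 20736 − 20732 = 4; √4 = 2.
q = (144 − 2)/2 = 71, p = (144 + 2)/2 = 73.
Check: 71 · 73 = 5183.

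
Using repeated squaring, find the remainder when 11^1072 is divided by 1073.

248

11^1 ≡ 11 (mod 1073)
11^2 ≡ 11^2 = 121 ≡ 121 (mod 1073)
11^4 ≡ 121^2 = 14641 ≡ 692 (mod 1073)
11^8 ≡ 692^2 = 478864 ≡ 306 (mod 1073)
11^16 ≡ 306^2 = 93636 ≡ 285 (mod 1073)
11^32 ≡ 285^2 = 81225 ≡ 750 (mod 1073)
11^64 ≡ 750^2 = 562500 ≡ 248 (mod 1073)
11^128 ≡ 248^2 = 61504 ≡ 343 (mod 1073)
11^256 ≡ 343^2 = 117649 ≡ 692 (mod 1073)
11^512 ≡ 692^2 = 478864 ≡ 306 (mod 1073)
11^1024 ≡ 306^2 = 93636 ≡ 285 (mod 1073)
1072 = 1024 + 32 + 16 in binary powers of 2.
So 11^1072 ≡ 285 · 750 · 285 ≡ 248 (mod 1073).
Since 248 ≠ 1, base 11 is a Fermat witness: 1073 is composite.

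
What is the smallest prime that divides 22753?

22753 is odd.
Digit sum 19, not divisible by 3.
Ends in 3: not divisible by 5.
7: 22753 = 7·3250 + 3
11: 22753 = 11·2068 + 5
13: 22753 = 13·1750 + 3
17: 22753 = 17·1338 + 7
19: 22753 = 19·1197 + 10
23: 22753 = 23·989 + 6
29: 22753 = 29·784 + 17
31: 22753 = 31·733 + 30
37: 22753 = 37·614 + 35
41: 22753 = 41·554 + 39
43: 22753 = 43·529 + 6
47: 22753 = 47·484 + 5
53: 22753 = 53·429 + 16
59: 22753 = 59·385 + 38
61: 22753 = 61·373

61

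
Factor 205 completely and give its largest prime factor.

205 = 5 · 41
41 is prime.
So 205 = 5 · 41; the largest prime factor is 41.

41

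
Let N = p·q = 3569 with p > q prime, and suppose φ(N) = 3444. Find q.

43

φ(n) = (p−1)(q−1) = n − (p+q) + 1, so p + q = 3569 − 3444 + 1 = 126.
p and q are the roots of t² − 126t + 3569 = 0.
Discriminant: 126² − 4·3569 = 15876 − 14276 = 1600; √1600 = 40.
q = (126 − 40)/2 = 43, p = (126 + 40)/2 = 83.
Check: 43 · 83 = 3569.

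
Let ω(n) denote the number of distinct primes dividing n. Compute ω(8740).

8740 = 2^2 · 2185
2185 = 5 · 437
437 = 19 · 23
8740 = 2^2 · 5 · 19 · 23, which has 4 distinct prime factors.

4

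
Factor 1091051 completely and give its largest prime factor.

89

1091051 = 13 · 83927
83927 = 23 · 3649
3649 = 41 · 89
89 is prime.
So 1091051 = 13 · 23 · 41 · 89; the largest prime factor is 89.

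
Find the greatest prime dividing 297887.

97

297887 = 37 · 8051
8051 = 83 · 97
97 is prime.
So 297887 = 37 · 83 · 97; the largest prime factor is 97.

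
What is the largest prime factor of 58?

29

58 = 2 · 29
29 is prime.
So 58 = 2 · 29; the largest prime factor is 29.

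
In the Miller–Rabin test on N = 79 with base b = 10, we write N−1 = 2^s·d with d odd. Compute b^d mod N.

1

79 − 1 = 78 = 2^1 · 39, so d = 39.
10^1 ≡ 10 (mod 79)
10^2 ≡ 10^2 = 100 ≡ 21 (mod 79)
10^4 ≡ 21^2 = 441 ≡ 46 (mod 79)
10^8 ≡ 46^2 = 2116 ≡ 62 (mod 79)
10^16 ≡ 62^2 = 3844 ≡ 52 (mod 79)
10^32 ≡ 52^2 = 2704 ≡ 18 (mod 79)
39 = 32 + 4 + 2 + 1 in binary powers of 2.
So 10^39 ≡ 18 · 46 · 21 · 10 ≡ 1 (mod 79).
Since 10^d ≡ 1 (mod 79), base 10 does not prove 79 composite.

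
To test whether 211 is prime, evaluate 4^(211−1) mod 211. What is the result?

1

4^1 ≡ 4 (mod 211)
4^2 ≡ 4^2 = 16 ≡ 16 (mod 211)
4^4 ≡ 16^2 = 256 ≡ 45 (mod 211)
4^8 ≡ 45^2 = 2025 ≡ 126 (mod 211)
4^16 ≡ 126^2 = 15876 ≡ 51 (mod 211)
4^32 ≡ 51^2 = 2601 ≡ 69 (mod 211)
4^64 ≡ 69^2 = 4761 ≡ 119 (mod 211)
4^128 ≡ 119^2 = 14161 ≡ 24 (mod 211)
210 = 128 + 64 + 16 + 2 in binary powers of 2.
So 4^210 ≡ 24 · 119 · 51 · 16 ≡ 1 (mod 211).
Since the result is 1, base 4 gives no evidence that 211 is composite.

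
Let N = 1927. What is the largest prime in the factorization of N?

47

1927 = 41 · 47
47 is prime.
So 1927 = 41 · 47; the largest prime factor is 47.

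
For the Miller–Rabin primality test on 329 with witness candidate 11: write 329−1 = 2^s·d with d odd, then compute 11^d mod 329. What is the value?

329 − 1 = 328 = 2^3 · 41, so d = 41.
11^1 ≡ 11 (mod 329)
11^2 ≡ 11^2 = 121 ≡ 121 (mod 329)
11^4 ≡ 121^2 = 14641 ≡ 165 (mod 329)
11^8 ≡ 165^2 = 27225 ≡ 247 (mod 329)
11^16 ≡ 247^2 = 61009 ≡ 144 (mod 329)
11^32 ≡ 144^2 = 20736 ≡ 9 (mod 329)
41 = 32 + 8 + 1 in binary powers of 2.
So 11^41 ≡ 9 · 247 · 11 ≡ 107 (mod 329).
Squaring chain: 107 → 263 → 79; never reaches −1, so base 11 is a Miller–Rabin witness that 329 is composite.

107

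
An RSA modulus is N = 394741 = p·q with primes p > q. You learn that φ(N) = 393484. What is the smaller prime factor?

φ(n) = (p−1)(q−1) = n − (p+q) + 1, so p + q = 394741 − 393484 + 1 = 1258.
p and q are the roots of t² − 1258t + 394741 = 0.
Discriminant: 1258² − 4·394741 = 1582564 − 1578964 = 3600; √3600 = 60.
q = (1258 − 60)/2 = 599, p = (1258 + 60)/2 = 659.
Check: 599 · 659 = 394741.

599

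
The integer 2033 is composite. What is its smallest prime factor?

19

2033 is odd.
Digit sum 8, not divisible by 3.
Ends in 3: not divisible by 5.
7: 2033 = 7·290 + 3
11: 2033 = 11·184 + 9
13: 2033 = 13·156 + 5
17: 2033 = 17·119 + 10
19: 2033 = 19·107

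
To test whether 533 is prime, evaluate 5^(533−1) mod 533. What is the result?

508

5^1 ≡ 5 (mod 533)
5^2 ≡ 5^2 = 25 ≡ 25 (mod 533)
5^4 ≡ 25^2 = 625 ≡ 92 (mod 533)
5^8 ≡ 92^2 = 8464 ≡ 469 (mod 533)
5^16 ≡ 469^2 = 219961 ≡ 365 (mod 533)
5^32 ≡ 365^2 = 133225 ≡ 508 (mod 533)
5^64 ≡ 508^2 = 258064 ≡ 92 (mod 533)
5^128 ≡ 92^2 = 8464 ≡ 469 (mod 533)
5^256 ≡ 469^2 = 219961 ≡ 365 (mod 533)
5^512 ≡ 365^2 = 133225 ≡ 508 (mod 533)
532 = 512 + 16 + 4 in binary powers of 2.
So 5^532 ≡ 508 · 365 · 92 ≡ 508 (mod 533).
Since 508 ≠ 1, base 5 is a Fermat witness: 533 is composite.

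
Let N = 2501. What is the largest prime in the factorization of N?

61

2501 = 41 · 61
61 is prime.
So 2501 = 41 · 61; the largest prime factor is 61.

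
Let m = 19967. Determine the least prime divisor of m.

19967 is odd.
Digit sum 32, not divisible by 3.
Ends in 7: not divisible by 5.
7: 19967 = 7·2852 + 3
11: 19967 = 11·1815 + 2
13: 19967 = 13·1535 + 12
17: 19967 = 17·1174 + 9
19: 19967 = 19·1050 + 17
23: 19967 = 23·868 + 3
29: 19967 = 29·688 + 15
31: 19967 = 31·644 + 3
37: 19967 = 37·539 + 24
41: 19967 = 41·487

41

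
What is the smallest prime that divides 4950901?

4950901 is odd.
Digit sum 28, not divisible by 3.
Ends in 1: not divisible by 5.
7: 4950901 = 7·707271 + 4
11: 4950901 = 11·450081 + 10
13: 4950901 = 13·380838 + 7
17: 4950901 = 17·291229 + 8
19: 4950901 = 19·260573 + 14
23: 4950901 = 23·215256 + 13
29: 4950901 = 29·170720 + 21
31: 4950901 = 31·159706 + 15
37: 4950901 = 37·133808 + 5
41: 4950901 = 41·120753 + 28
43: 4950901 = 43·115137 + 10
47: 4950901 = 47·105338 + 15
53: 4950901 = 53·93413 + 12
59: 4950901 = 59·83913 + 34
61: 4950901 = 61·81162 + 19
67: 4950901 = 67·73894 + 3
71: 4950901 = 71·69731

71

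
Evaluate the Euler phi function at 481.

Factor: 481 = 13 · 37.
φ(481) = (13−1) · (37−1) = 12 · 36 = 432.

432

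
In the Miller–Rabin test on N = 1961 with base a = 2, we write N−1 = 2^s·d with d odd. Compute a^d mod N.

1961 − 1 = 1960 = 2^3 · 245, so d = 245.
2^1 ≡ 2 (mod 1961)
2^2 ≡ 2^2 = 4 ≡ 4 (mod 1961)
2^4 ≡ 4^2 = 16 ≡ 16 (mod 1961)
2^8 ≡ 16^2 = 256 ≡ 256 (mod 1961)
2^16 ≡ 256^2 = 65536 ≡ 823 (mod 1961)
2^32 ≡ 823^2 = 677329 ≡ 784 (mod 1961)
2^64 ≡ 784^2 = 614656 ≡ 863 (mod 1961)
2^128 ≡ 863^2 = 744769 ≡ 1550 (mod 1961)
245 = 128 + 64 + 32 + 16 + 4 + 1 in binary powers of 2.
So 2^245 ≡ 1550 · 863 · 784 · 823 · 16 · 2 ≡ 1874 (mod 1961).
Squaring chain: 1874 → 1686 → 1107; never reaches −1, so base 2 is a Miller–Rabin witness that 1961 is composite.

1874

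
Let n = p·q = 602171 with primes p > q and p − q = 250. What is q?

Since p = q + 250, we have 602171 = q(q + 250), so q² + 250q − 602171 = 0.
Discriminant: 250² + 4·602171 = 62500 + 2408684 = 2471184; √2471184 = 1572.
q = (−250 + 1572)/2 = 661, and p = q + 250 = 911.
Check: 661 · 911 = 602171.

661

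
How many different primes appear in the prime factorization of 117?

117 = 3^2 · 13
117 = 3^2 · 13, which has 2 distinct prime factors.

2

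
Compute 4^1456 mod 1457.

686

4^1 ≡ 4 (mod 1457)
4^2 ≡ 4^2 = 16 ≡ 16 (mod 1457)
4^4 ≡ 16^2 = 256 ≡ 256 (mod 1457)
4^8 ≡ 256^2 = 65536 ≡ 1428 (mod 1457)
4^16 ≡ 1428^2 = 2039184 ≡ 841 (mod 1457)
4^32 ≡ 841^2 = 707281 ≡ 636 (mod 1457)
4^64 ≡ 636^2 = 404496 ≡ 907 (mod 1457)
4^128 ≡ 907^2 = 822649 ≡ 901 (mod 1457)
4^256 ≡ 901^2 = 811801 ≡ 252 (mod 1457)
4^512 ≡ 252^2 = 63504 ≡ 853 (mod 1457)
4^1024 ≡ 853^2 = 727609 ≡ 566 (mod 1457)
1456 = 1024 + 256 + 128 + 32 + 16 in binary powers of 2.
So 4^1456 ≡ 566 · 252 · 901 · 636 · 841 ≡ 686 (mod 1457).
Since 686 ≠ 1, base 4 is a Fermat witness: 1457 is composite.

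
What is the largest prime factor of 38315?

38315 = 5 · 7663
7663 = 79 · 97
97 is prime.
So 38315 = 5 · 79 · 97; the largest prime factor is 97.

97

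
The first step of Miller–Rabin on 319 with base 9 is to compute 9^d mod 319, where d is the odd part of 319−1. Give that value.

319 − 1 = 318 = 2^1 · 159, so d = 159.
9^1 ≡ 9 (mod 319)
9^2 ≡ 9^2 = 81 ≡ 81 (mod 319)
9^4 ≡ 81^2 = 6561 ≡ 181 (mod 319)
9^8 ≡ 181^2 = 32761 ≡ 223 (mod 319)
9^16 ≡ 223^2 = 49729 ≡ 284 (mod 319)
9^32 ≡ 284^2 = 80656 ≡ 268 (mod 319)
9^64 ≡ 268^2 = 71824 ≡ 49 (mod 319)
9^128 ≡ 49^2 = 2401 ≡ 168 (mod 319)
159 = 128 + 16 + 8 + 4 + 2 + 1 in binary powers of 2.
So 9^159 ≡ 168 · 284 · 223 · 181 · 81 · 9 ≡ 5 (mod 319).
Squaring chain: 5; never reaches −1, so base 9 is a Miller–Rabin witness that 319 is composite.

5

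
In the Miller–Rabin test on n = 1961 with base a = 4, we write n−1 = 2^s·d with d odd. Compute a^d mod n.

1961 − 1 = 1960 = 2^3 · 245, so d = 245.
4^1 ≡ 4 (mod 1961)
4^2 ≡ 4^2 = 16 ≡ 16 (mod 1961)
4^4 ≡ 16^2 = 256 ≡ 256 (mod 1961)
4^8 ≡ 256^2 = 65536 ≡ 823 (mod 1961)
4^16 ≡ 823^2 = 677329 ≡ 784 (mod 1961)
4^32 ≡ 784^2 = 614656 ≡ 863 (mod 1961)
4^64 ≡ 863^2 = 744769 ≡ 1550 (mod 1961)
4^128 ≡ 1550^2 = 2402500 ≡ 275 (mod 1961)
245 = 128 + 64 + 32 + 16 + 4 + 1 in binary powers of 2.
So 4^245 ≡ 275 · 1550 · 863 · 784 · 256 · 4 ≡ 1686 (mod 1961).
Squaring chain: 1686 → 1107 → 1785; never reaches −1, so base 4 is a Miller–Rabin witness that 1961 is composite.

1686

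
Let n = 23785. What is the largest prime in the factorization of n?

23785 = 5 · 4757
4757 = 67 · 71
71 is prime.
So 23785 = 5 · 67 · 71; the largest prime factor is 71.

71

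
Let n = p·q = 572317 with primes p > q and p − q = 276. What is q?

631

Since p = q + 276, we have 572317 = q(q + 276), so q² + 276q − 572317 = 0.
Discriminant: 276² + 4·572317 = 76176 + 2289268 = 2365444; √2365444 = 1538.
q = (−276 + 1538)/2 = 631, and p = q + 276 = 907.
Check: 631 · 907 = 572317.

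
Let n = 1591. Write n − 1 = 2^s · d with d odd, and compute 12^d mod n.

1591 − 1 = 1590 = 2^1 · 795, so d = 795.
12^1 ≡ 12 (mod 1591)
12^2 ≡ 12^2 = 144 ≡ 144 (mod 1591)
12^4 ≡ 144^2 = 20736 ≡ 53 (mod 1591)
12^8 ≡ 53^2 = 2809 ≡ 1218 (mod 1591)
12^16 ≡ 1218^2 = 1483524 ≡ 712 (mod 1591)
12^32 ≡ 712^2 = 506944 ≡ 1006 (mod 1591)
12^64 ≡ 1006^2 = 1012036 ≡ 160 (mod 1591)
12^128 ≡ 160^2 = 25600 ≡ 144 (mod 1591)
12^256 ≡ 144^2 = 20736 ≡ 53 (mod 1591)
12^512 ≡ 53^2 = 2809 ≡ 1218 (mod 1591)
795 = 512 + 256 + 16 + 8 + 2 + 1 in binary powers of 2.
So 12^795 ≡ 1218 · 53 · 712 · 1218 · 144 · 12 ≡ 285 (mod 1591).
Squaring chain: 285; never reaches −1, so base 12 is a Miller–Rabin witness that 1591 is composite.

285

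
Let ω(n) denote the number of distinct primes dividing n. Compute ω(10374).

10374 = 2 · 5187
5187 = 3 · 1729
1729 = 7 · 247
247 = 13 · 19
10374 = 2 · 3 · 7 · 13 · 19, which has 5 distinct prime factors.

5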